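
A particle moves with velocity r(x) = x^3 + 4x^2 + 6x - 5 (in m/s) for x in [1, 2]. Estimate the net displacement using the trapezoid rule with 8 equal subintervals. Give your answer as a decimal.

Δx = (2 − 1)/8 = 0.125.
r(1) = 6, r(1.125) = 4217/512, r(1.25) = 10.703125, r(1.375) = 6867/512, r(1.5) = 16.375, r(1.625) = 10037/512, r(1.75) = 23.109375, r(1.875) = 13775/512, r(2) = 31.
T_8 = (Δx/2)·[r(x_0) + 2r(x_1) + ... + 2r(x_{7}) + r(x_8)].
Sum = 17.10546875.

17.10546875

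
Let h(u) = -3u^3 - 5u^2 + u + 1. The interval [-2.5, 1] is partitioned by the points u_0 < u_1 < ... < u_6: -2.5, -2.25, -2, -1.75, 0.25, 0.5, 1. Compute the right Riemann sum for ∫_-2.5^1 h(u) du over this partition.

Subinterval widths: 0.25, 0.25, 0.25, 2, 0.25, 0.5.
Right endpoints: -2.25, -2, -1.75, 0.25, 0.5, 1.
h(-2.25) = 7.609375, h(-2) = 3, h(-1.75) = 0.015625, h(0.25) = 0.890625, h(0.5) = -0.125, h(1) = -6.
Sum = Σ Δu_i · h(u_i).
Sum = 1.40625.

1.40625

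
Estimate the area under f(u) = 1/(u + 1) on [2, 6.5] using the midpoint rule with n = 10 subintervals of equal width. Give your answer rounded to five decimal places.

Δu = (6.5 − 2)/10 = 0.45.
Midpoints: 2.225, 2.675, 3.125, 3.575, 4.025, 4.475, 4.925, 5.375, 5.825, 6.275.
f(2.225) = 40/129, f(2.675) = 40/147, f(3.125) = 8/33, f(3.575) = 40/183, f(4.025) = 40/201, f(4.475) = 40/219, f(4.925) = 40/237, f(5.375) = 8/51, f(5.825) = 40/273, f(6.275) = 40/291.
Sum = Δu · [f(2.225) + f(2.675) + f(3.125) + ...].
Sum ≈ 0.91551.

0.91551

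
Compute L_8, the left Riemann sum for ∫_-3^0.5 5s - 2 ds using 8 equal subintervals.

-32.703125

Δs = (0.5 − (-3))/8 = 0.4375.
Left endpoints: -3, -2.5625, -2.125, -1.6875, -1.25, -0.8125, -0.375, 0.0625.
f(-3) = -17, f(-2.5625) = -14.8125, f(-2.125) = -12.625, f(-1.6875) = -10.4375, f(-1.25) = -8.25, f(-0.8125) = -6.0625, f(-0.375) = -3.875, f(0.0625) = -1.6875.
Sum = Δs · [f(-3) + f(-2.5625) + f(-2.125) + ...].
Sum = -32.703125.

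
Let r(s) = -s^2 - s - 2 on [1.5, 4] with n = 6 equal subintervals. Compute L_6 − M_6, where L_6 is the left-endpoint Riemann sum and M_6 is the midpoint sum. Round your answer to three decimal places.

L_6 ≈ -28.77025.
M_6 ≈ -32.04716.
L_6 − M_6 ≈ 3.277.

3.277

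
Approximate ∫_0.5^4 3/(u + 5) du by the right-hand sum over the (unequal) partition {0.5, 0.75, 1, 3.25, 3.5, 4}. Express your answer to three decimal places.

Subinterval widths: 0.25, 0.25, 2.25, 0.25, 0.5.
Right endpoints: 0.75, 1, 3.25, 3.5, 4.
f(0.75) = 12/23, f(1) = 0.5, f(3.25) = 4/11, f(3.5) = 6/17, f(4) = 1/3.
Sum = Σ Δu_i · f(u_i).
Sum ≈ 1.329.

1.329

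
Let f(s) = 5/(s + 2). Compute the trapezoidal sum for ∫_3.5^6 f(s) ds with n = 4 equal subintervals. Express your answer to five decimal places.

Δs = (6 − 3.5)/4 = 0.625.
f(3.5) = 10/11, f(4.125) = 40/49, f(4.75) = 20/27, f(5.375) = 40/59, f(6) = 0.625.
T_4 = (Δs/2)·[f(s_0) + 2f(s_1) + 2f(s_2) + 2f(s_3) + f(s_4)].
Sum ≈ 1.87630.

1.87630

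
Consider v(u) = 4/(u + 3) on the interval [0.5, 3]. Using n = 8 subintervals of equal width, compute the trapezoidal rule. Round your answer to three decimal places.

2.158

Δu = (3 − 0.5)/8 = 0.3125.
v(0.5) = 8/7, v(0.8125) = 64/61, v(1.125) = 32/33, v(1.4375) = 64/71, v(1.75) = 16/19, v(2.0625) = 64/81, v(2.375) = 32/43, v(2.6875) = 64/91, v(3) = 2/3.
T_8 = (Δu/2)·[v(u_0) + 2v(u_1) + ... + 2v(u_{7}) + v(u_8)].
Sum ≈ 2.158.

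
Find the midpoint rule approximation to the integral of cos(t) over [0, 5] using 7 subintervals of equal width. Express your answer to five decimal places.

Δt = (5 − 0)/7 = 5/7.
Midpoints: 5/14, 15/14, 25/14, 2.5, 45/14, 55/14, 65/14.
f(5/14) ≈ 0.93690, f(15/14) ≈ 0.47887, f(25/14) ≈ -0.21327, f(2.5) ≈ -0.80114, f(45/14) ≈ -0.99736, f(55/14) ≈ -0.70599, f(65/14) ≈ -0.06948.
Sum = Δt · [f(5/14) + f(15/14) + f(25/14) + ...].
Sum ≈ -0.97962.

-0.97962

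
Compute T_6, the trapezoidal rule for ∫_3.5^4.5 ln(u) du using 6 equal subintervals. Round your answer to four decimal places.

Δu = (4.5 − 3.5)/6 = 1/6.
f(3.5) ≈ 1.2528, f(11/3) ≈ 1.2993, f(23/6) ≈ 1.3437, f(4) ≈ 1.3863, f(25/6) ≈ 1.4271, f(13/3) ≈ 1.4663, f(4.5) ≈ 1.5041.
T_6 = (Δu/2)·[f(u_0) + 2f(u_1) + ... + 2f(u_{5}) + f(u_6)].
Sum ≈ 1.3835.

1.3835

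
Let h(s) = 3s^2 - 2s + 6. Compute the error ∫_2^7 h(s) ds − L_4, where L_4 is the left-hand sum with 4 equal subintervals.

Exact integral: ∫_2^7 h(s) ds = 320.
L_4 = 245.78125.
Error = 320 − 245.78125 = 74.21875.

74.21875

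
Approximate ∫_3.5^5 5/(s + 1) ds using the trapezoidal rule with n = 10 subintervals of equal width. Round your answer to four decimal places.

Δs = (5 − 3.5)/10 = 0.15.
f(3.5) = 10/9, f(3.65) = 100/93, f(3.8) = 25/24, f(3.95) = 100/99, f(4.1) = 50/51, f(4.25) = 20/21, f(4.4) = 25/27, f(4.55) = 100/111, f(4.7) = 50/57, f(4.85) = 100/117, f(5) = 5/6.
T_10 = (Δs/2)·[f(s_0) + 2f(s_1) + ... + 2f(s_{9}) + f(s_10)].
Sum ≈ 1.4386.

1.4386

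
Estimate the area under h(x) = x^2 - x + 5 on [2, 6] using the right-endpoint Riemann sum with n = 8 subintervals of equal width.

80.5

Δx = (6 − 2)/8 = 0.5.
Right endpoints: 2.5, 3, 3.5, 4, 4.5, 5, 5.5, 6.
h(2.5) = 8.75, h(3) = 11, h(3.5) = 13.75, h(4) = 17, h(4.5) = 20.75, h(5) = 25, h(5.5) = 29.75, h(6) = 35.
Sum = Δx · [h(2.5) + h(3) + h(3.5) + ...].
Sum = 80.5.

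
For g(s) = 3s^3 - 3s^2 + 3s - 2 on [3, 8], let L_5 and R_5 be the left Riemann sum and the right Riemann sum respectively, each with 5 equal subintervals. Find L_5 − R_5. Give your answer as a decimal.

-1305

L_5 = 1985.
R_5 = 3290.
L_5 − R_5 = -1305.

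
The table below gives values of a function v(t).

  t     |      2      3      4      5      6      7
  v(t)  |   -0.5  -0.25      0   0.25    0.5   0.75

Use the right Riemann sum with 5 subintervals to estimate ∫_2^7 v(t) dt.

1.25

Δt = 1.
Sum = 1·[(-0.25) + 0 + 0.25 + 0.5 + 0.75] = 1.25.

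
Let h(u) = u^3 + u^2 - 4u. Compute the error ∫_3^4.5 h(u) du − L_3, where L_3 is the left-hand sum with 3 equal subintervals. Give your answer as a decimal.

16.578125

Exact integral: ∫_3^4.5 h(u) du = 81.140625.
L_3 = 64.5625.
Error = 81.140625 − 64.5625 = 16.578125.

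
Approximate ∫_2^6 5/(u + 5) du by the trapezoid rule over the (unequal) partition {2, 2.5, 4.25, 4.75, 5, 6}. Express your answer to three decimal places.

Subinterval widths: 0.5, 1.75, 0.5, 0.25, 1.
f(2) = 5/7, f(2.5) = 2/3, f(4.25) = 20/37, f(4.75) = 20/39, f(5) = 0.5, f(6) = 5/11.
On each subinterval the trapezoid contributes (Δu_i/2)·[f(u_{i-1}) + f(u_i)].
Sum ≈ 2.269.

2.269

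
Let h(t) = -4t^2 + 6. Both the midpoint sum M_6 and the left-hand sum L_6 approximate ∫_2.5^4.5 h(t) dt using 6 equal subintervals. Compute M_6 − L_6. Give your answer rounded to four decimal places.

-9.1111

M_6 ≈ -88.592593.
L_6 ≈ -79.481481.
M_6 − L_6 ≈ -9.1111.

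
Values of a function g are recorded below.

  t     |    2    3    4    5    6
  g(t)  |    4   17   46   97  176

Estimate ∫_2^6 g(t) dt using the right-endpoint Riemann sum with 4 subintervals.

Δt = 1.
Sum = 1·[17 + 46 + 97 + 176] = 336.

336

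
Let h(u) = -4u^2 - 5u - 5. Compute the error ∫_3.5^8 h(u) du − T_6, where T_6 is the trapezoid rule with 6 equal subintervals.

Exact integral: ∫_3.5^8 h(u) du = -777.375.
T_6 = -779.0625.
Error = -777.375 − (-779.0625) = 1.6875.

1.6875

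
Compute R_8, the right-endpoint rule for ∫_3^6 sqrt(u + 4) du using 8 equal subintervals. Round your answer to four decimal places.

Δu = (6 − 3)/8 = 0.375.
Right endpoints: 3.375, 3.75, 4.125, 4.5, 4.875, 5.25, 5.625, 6.
f(3.375) ≈ 2.7157, f(3.75) ≈ 2.7839, f(4.125) ≈ 2.8504, f(4.5) ≈ 2.9155, f(4.875) ≈ 2.9791, f(5.25) ≈ 3.0414, f(5.625) ≈ 3.1024, f(6) ≈ 3.1623.
Sum = Δu · [f(3.375) + f(3.75) + f(4.125) + ...].
Sum ≈ 8.8315.

8.8315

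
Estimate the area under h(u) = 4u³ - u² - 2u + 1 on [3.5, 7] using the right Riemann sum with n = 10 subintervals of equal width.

2324.5075

Δu = (7 − 3.5)/10 = 0.35.
Right endpoints: 3.85, 4.2, 4.55, 4.9, 5.25, 5.6, 5.95, 6.3, 6.65, 7.
h(3.85) = 206.744, h(4.2) = 271.312, h(4.55) = 347.983, h(4.9) = 437.786, h(5.25) = 541.75, h(5.6) = 660.904, h(5.95) = 796.277, h(6.3) = 948.898, h(6.65) = 1119.796, h(7) = 1310.
Sum = Δu · [h(3.85) + h(4.2) + h(4.55) + ...].
Sum = 2324.5075.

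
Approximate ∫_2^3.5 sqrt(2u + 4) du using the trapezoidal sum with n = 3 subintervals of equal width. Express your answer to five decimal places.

Δu = (3.5 − 2)/3 = 0.5.
f(2) ≈ 2.82843, f(2.5) ≈ 3.00000, f(3) ≈ 3.16228, f(3.5) ≈ 3.31662.
T_3 = (Δu/2)·[f(u_0) + 2f(u_1) + 2f(u_2) + f(u_3)].
Sum ≈ 4.61740.

4.61740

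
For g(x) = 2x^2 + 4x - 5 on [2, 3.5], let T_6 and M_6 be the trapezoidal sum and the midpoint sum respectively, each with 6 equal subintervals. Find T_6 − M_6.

0.046875

T_6 = 32.28125.
M_6 = 32.234375.
T_6 − M_6 = 0.046875.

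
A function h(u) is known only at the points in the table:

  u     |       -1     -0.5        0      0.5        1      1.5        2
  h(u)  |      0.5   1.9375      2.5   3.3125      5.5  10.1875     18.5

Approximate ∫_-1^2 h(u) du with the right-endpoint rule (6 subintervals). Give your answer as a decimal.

20.96875

Δu = 0.5.
Sum = 0.5·[1.9375 + 2.5 + 3.3125 + 5.5 + 10.1875 + 18.5] = 20.96875.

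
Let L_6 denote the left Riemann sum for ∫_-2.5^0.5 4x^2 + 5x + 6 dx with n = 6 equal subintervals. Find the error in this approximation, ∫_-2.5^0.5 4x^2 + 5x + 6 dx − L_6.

Exact integral: ∫_-2.5^0.5 f(x) dx = 24.
L_6 = 26.75.
Error = 24 − 26.75 = -2.75.

-2.75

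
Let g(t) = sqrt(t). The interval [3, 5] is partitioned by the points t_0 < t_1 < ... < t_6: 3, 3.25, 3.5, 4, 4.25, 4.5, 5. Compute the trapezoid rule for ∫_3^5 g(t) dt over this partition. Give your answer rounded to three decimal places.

3.989

Subinterval widths: 0.25, 0.25, 0.5, 0.25, 0.25, 0.5.
g(3) ≈ 1.732, g(3.25) ≈ 1.803, g(3.5) ≈ 1.871, g(4) ≈ 2.000, g(4.25) ≈ 2.062, g(4.5) ≈ 2.121, g(5) ≈ 2.236.
On each subinterval the trapezoid contributes (Δt_i/2)·[g(t_{i-1}) + g(t_i)].
Sum ≈ 3.989.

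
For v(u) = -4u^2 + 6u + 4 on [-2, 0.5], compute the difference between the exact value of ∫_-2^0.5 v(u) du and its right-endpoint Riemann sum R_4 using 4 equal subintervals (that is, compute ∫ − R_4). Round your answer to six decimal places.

-8.723958

Exact integral: ∫_-2^0.5 v(u) du ≈ -12.08333333.
R_4 = -3.359375.
Error ≈ -12.08333333 − (-3.359375) ≈ -8.723958.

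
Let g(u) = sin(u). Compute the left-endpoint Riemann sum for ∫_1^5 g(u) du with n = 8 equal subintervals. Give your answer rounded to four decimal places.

0.7014

Δu = (5 − 1)/8 = 0.5.
Left endpoints: 1, 1.5, 2, 2.5, 3, 3.5, 4, 4.5.
g(1) ≈ 0.8415, g(1.5) ≈ 0.9975, g(2) ≈ 0.9093, g(2.5) ≈ 0.5985, g(3) ≈ 0.1411, g(3.5) ≈ -0.3508, g(4) ≈ -0.7568, g(4.5) ≈ -0.9775.
Sum = Δu · [g(1) + g(1.5) + g(2) + ...].
Sum ≈ 0.7014.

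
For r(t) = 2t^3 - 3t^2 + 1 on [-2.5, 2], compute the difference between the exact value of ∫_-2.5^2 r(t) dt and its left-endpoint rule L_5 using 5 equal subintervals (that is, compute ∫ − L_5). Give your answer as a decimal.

Exact integral: ∫_-2.5^2 r(t) dt = -30.65625.
L_5 = -57.69.
Error = -30.65625 − (-57.69) = 27.03375.

27.03375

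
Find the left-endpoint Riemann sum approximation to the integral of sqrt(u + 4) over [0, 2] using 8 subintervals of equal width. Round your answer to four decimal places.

Δu = (2 − 0)/8 = 0.25.
Left endpoints: 0, 0.25, 0.5, 0.75, 1, 1.25, 1.5, 1.75.
f(0) ≈ 2.0000, f(0.25) ≈ 2.0616, f(0.5) ≈ 2.1213, f(0.75) ≈ 2.1794, f(1) ≈ 2.2361, f(1.25) ≈ 2.2913, f(1.5) ≈ 2.3452, f(1.75) ≈ 2.3979.
Sum = Δu · [f(0) + f(0.25) + f(0.5) + ...].
Sum ≈ 4.4082.

4.4082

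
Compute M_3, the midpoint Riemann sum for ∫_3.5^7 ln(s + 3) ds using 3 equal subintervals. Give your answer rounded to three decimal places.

7.362

Δs = (7 − 3.5)/3 = 7/6.
Midpoints: 49/12, 5.25, 77/12.
f(49/12) ≈ 1.958, f(5.25) ≈ 2.110, f(77/12) ≈ 2.242.
Sum = Δs · [f(49/12) + f(5.25) + f(77/12)].
Sum ≈ 7.362.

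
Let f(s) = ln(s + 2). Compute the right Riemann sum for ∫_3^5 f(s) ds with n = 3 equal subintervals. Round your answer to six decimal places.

3.684225

Δs = (5 − 3)/3 = 2/3.
Right endpoints: 11/3, 13/3, 5.
f(11/3) ≈ 1.734601, f(13/3) ≈ 1.845827, f(5) ≈ 1.945910.
Sum = Δs · [f(11/3) + f(13/3) + f(5)].
Sum ≈ 3.684225.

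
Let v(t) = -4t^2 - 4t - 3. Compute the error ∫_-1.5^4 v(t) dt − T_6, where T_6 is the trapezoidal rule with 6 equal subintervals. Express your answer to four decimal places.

3.0810

Exact integral: ∫_-1.5^4 v(t) dt ≈ -133.833333.
T_6 ≈ -136.914352.
Error ≈ -133.833333 − (-136.914352) ≈ 3.0810.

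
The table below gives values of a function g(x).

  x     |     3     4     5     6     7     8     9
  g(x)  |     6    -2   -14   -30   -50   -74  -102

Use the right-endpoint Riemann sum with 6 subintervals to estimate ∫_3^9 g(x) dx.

-272

Δx = 1.
Sum = 1·[(-2) + (-14) + (-30) + (-50) + (-74) + (-102)] = -272.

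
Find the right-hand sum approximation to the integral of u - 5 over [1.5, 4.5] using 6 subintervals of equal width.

-5.25

Δu = (4.5 − 1.5)/6 = 0.5.
Right endpoints: 2, 2.5, 3, 3.5, 4, 4.5.
f(2) = -3, f(2.5) = -2.5, f(3) = -2, f(3.5) = -1.5, f(4) = -1, f(4.5) = -0.5.
Sum = Δu · [f(2) + f(2.5) + f(3) + ...].
Sum = -5.25.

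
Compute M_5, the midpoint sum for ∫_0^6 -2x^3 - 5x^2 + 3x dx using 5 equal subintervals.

-937.44

Δx = (6 − 0)/5 = 1.2.
Midpoints: 0.6, 1.8, 3, 4.2, 5.4.
f(0.6) = -0.432, f(1.8) = -22.464, f(3) = -90, f(4.2) = -223.776, f(5.4) = -444.528.
Sum = Δx · [f(0.6) + f(1.8) + f(3) + f(4.2) + f(5.4)].
Sum = -937.44.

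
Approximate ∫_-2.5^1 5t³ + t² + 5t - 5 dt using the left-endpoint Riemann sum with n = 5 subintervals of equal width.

-108.9725

Δt = (1 − (-2.5))/5 = 0.7.
Left endpoints: -2.5, -1.8, -1.1, -0.4, 0.3.
f(-2.5) = -89.375, f(-1.8) = -39.92, f(-1.1) = -15.945, f(-0.4) = -7.16, f(0.3) = -3.275.
Sum = Δt · [f(-2.5) + f(-1.8) + f(-1.1) + f(-0.4) + f(0.3)].
Sum = -108.9725.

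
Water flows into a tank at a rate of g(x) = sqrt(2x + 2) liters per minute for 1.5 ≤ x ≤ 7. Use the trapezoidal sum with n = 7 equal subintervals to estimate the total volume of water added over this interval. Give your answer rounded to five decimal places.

17.59643

Δx = (7 − 1.5)/7 = 11/14.
g(1.5) ≈ 2.23607, g(16/7) ≈ 2.56348, g(43/14) ≈ 2.85357, g(27/7) ≈ 3.11677, g(65/14) ≈ 3.35942, g(38/7) ≈ 3.58569, g(87/14) ≈ 3.79850, g(7) ≈ 4.00000.
T_7 = (Δx/2)·[g(x_0) + 2g(x_1) + ... + 2g(x_{6}) + g(x_7)].
Sum ≈ 17.59643.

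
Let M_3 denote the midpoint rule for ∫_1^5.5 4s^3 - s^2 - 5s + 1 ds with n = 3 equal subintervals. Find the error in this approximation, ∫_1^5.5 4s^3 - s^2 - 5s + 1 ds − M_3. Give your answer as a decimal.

Exact integral: ∫_1^5.5 f(s) ds = 790.3125.
M_3 = 758.25.
Error = 790.3125 − 758.25 = 32.0625.

32.0625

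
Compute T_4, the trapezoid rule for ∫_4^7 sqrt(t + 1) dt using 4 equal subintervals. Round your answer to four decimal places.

Δt = (7 − 4)/4 = 0.75.
f(4) ≈ 2.2361, f(4.75) ≈ 2.3979, f(5.5) ≈ 2.5495, f(6.25) ≈ 2.6926, f(7) ≈ 2.8284.
T_4 = (Δt/2)·[f(t_0) + 2f(t_1) + 2f(t_2) + 2f(t_3) + f(t_4)].
Sum ≈ 7.6292.

7.6292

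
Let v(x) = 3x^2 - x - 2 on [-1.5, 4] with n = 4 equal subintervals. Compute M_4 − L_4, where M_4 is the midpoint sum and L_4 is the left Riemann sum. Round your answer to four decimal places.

M_4 ≈ 46.900391.
L_4 = 30.12109375.
M_4 − L_4 ≈ 16.7793.

16.7793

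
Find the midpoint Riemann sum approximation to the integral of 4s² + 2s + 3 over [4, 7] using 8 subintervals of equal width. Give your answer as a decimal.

413.859375

Δs = (7 − 4)/8 = 0.375.
Midpoints: 4.1875, 4.5625, 4.9375, 5.3125, 5.6875, 6.0625, 6.4375, 6.8125.
f(4.1875) = 81.515625, f(4.5625) = 95.390625, f(4.9375) = 110.390625, f(5.3125) = 126.515625, f(5.6875) = 143.765625, f(6.0625) = 162.140625, f(6.4375) = 181.640625, f(6.8125) = 202.265625.
Sum = Δs · [f(4.1875) + f(4.5625) + f(4.9375) + ...].
Sum = 413.859375.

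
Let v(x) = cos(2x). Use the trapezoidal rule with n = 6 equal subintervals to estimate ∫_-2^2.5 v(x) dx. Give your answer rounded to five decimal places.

-0.69064

Δx = (2.5 − (-2))/6 = 0.75.
v(-2) ≈ -0.65364, v(-1.25) ≈ -0.80114, v(-0.5) ≈ 0.54030, v(0.25) ≈ 0.87758, v(1) ≈ -0.41615, v(1.75) ≈ -0.93646, v(2.5) ≈ 0.28366.
T_6 = (Δx/2)·[v(x_0) + 2v(x_1) + ... + 2v(x_{5}) + v(x_6)].
Sum ≈ -0.69064.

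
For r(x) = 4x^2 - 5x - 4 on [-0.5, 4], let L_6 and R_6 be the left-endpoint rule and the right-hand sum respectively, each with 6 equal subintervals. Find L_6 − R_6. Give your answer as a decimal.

L_6 = 14.625.
R_6 = 45.
L_6 − R_6 = -30.375.

-30.375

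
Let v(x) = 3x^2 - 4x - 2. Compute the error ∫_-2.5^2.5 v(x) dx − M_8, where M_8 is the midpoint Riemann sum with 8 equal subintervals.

Exact integral: ∫_-2.5^2.5 v(x) dx = 21.25.
M_8 = 20.76171875.
Error = 21.25 − 20.76171875 = 0.48828125.

0.48828125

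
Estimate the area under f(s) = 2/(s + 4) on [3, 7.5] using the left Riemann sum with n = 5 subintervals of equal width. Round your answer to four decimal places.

1.0449

Δs = (7.5 − 3)/5 = 0.9.
Left endpoints: 3, 3.9, 4.8, 5.7, 6.6.
f(3) = 2/7, f(3.9) = 20/79, f(4.8) = 5/22, f(5.7) = 20/97, f(6.6) = 10/53.
Sum = Δs · [f(3) + f(3.9) + f(4.8) + f(5.7) + f(6.6)].
Sum ≈ 1.0449.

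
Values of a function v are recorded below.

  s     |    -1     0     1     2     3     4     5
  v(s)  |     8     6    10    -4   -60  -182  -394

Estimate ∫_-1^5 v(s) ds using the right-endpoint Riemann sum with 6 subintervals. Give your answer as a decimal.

Δs = 1.
Sum = 1·[6 + 10 + (-4) + (-60) + (-182) + (-394)] = -624.

-624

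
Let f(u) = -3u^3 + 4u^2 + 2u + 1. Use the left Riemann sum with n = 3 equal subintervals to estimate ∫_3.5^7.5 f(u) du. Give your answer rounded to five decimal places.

Δu = (7.5 − 3.5)/3 = 4/3.
Left endpoints: 3.5, 29/6, 37/6.
f(3.5) = -71.625, f(29/6) = -234.625, f(37/6) = -38741/72.
Sum = Δu · [f(3.5) + f(29/6) + f(37/6)].
Sum ≈ -1125.75926.

-1125.75926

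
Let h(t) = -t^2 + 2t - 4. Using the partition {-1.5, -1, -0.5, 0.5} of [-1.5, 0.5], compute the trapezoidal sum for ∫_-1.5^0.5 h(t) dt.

-11.375

Subinterval widths: 0.5, 0.5, 1.
h(-1.5) = -9.25, h(-1) = -7, h(-0.5) = -5.25, h(0.5) = -3.25.
On each subinterval the trapezoid contributes (Δt_i/2)·[h(t_{i-1}) + h(t_i)].
Sum = -11.375.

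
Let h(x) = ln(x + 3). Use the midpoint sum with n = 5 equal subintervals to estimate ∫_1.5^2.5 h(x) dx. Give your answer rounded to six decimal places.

Δx = (2.5 − 1.5)/5 = 0.2.
Midpoints: 1.6, 1.8, 2, 2.2, 2.4.
h(1.6) ≈ 1.526056, h(1.8) ≈ 1.568616, h(2) ≈ 1.609438, h(2.2) ≈ 1.648659, h(2.4) ≈ 1.686399.
Sum = Δx · [h(1.6) + h(1.8) + h(2) + h(2.2) + h(2.4)].
Sum ≈ 1.607834.

1.607834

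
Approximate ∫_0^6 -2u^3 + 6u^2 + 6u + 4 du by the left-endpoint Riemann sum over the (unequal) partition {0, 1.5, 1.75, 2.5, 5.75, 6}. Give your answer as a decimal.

73.78125

Subinterval widths: 1.5, 0.25, 0.75, 3.25, 0.25.
Left endpoints: 0, 1.5, 1.75, 2.5, 5.75.
f(0) = 4, f(1.5) = 19.75, f(1.75) = 22.15625, f(2.5) = 25.25, f(5.75) = -143.34375.
Sum = Σ Δu_i · f(u_i).
Sum = 73.78125.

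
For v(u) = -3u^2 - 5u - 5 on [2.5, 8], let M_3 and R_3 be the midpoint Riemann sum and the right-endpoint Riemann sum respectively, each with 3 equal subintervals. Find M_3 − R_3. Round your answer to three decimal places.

197.885

M_3 ≈ -663.62847.
R_3 ≈ -861.51389.
M_3 − R_3 ≈ 197.885.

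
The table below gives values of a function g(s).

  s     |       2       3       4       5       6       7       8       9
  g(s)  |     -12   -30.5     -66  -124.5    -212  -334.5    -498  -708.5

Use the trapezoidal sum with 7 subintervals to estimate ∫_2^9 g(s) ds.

Δs = 1.
T_7 = (1/2)·[(-12) + 2·(-30.5) + 2·(-66) + 2·(-124.5) + 2·(-212) + 2·(-334.5) + 2·(-498) + (-708.5)] = -1625.75.

-1625.75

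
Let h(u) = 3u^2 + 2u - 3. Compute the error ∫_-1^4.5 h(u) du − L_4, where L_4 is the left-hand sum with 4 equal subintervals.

42.06640625

Exact integral: ∫_-1^4.5 h(u) du = 94.875.
L_4 = 52.80859375.
Error = 94.875 − 52.80859375 = 42.06640625.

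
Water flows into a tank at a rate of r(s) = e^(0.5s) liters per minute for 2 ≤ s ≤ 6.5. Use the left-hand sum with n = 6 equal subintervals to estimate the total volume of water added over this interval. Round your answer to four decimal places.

38.0316

Δs = (6.5 − 2)/6 = 0.75.
Left endpoints: 2, 2.75, 3.5, 4.25, 5, 5.75.
r(2) ≈ 2.7183, r(2.75) ≈ 3.9551, r(3.5) ≈ 5.7546, r(4.25) ≈ 8.3729, r(5) ≈ 12.1825, r(5.75) ≈ 17.7254.
Sum = Δs · [r(2) + r(2.75) + r(3.5) + ...].
Sum ≈ 38.0316.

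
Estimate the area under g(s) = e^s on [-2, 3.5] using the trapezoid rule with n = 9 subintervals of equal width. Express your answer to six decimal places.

34.000172

Δs = (3.5 − (-2))/9 = 11/18.
g(-2) ≈ 0.135335, g(-25/18) ≈ 0.249352, g(-7/9) ≈ 0.459426, g(-1/6) ≈ 0.846482, g(4/9) ≈ 1.559623, g(19/18) ≈ 2.873571, g(5/3) ≈ 5.294490, g(41/18) ≈ 9.754979, g(26/9) ≈ 17.973328, g(3.5) ≈ 33.115452.
T_9 = (Δs/2)·[g(s_0) + 2g(s_1) + ... + 2g(s_{8}) + g(s_9)].
Sum ≈ 34.000172.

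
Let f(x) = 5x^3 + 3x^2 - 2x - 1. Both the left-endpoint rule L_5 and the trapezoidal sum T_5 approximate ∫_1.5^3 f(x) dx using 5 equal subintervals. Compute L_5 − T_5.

-20.30625

L_5 = 90.8175.
T_5 = 111.12375.
L_5 − T_5 = -20.30625.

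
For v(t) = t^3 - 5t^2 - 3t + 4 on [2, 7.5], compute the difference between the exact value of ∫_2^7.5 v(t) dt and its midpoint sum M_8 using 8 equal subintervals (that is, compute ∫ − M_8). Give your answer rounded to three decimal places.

Exact integral: ∫_2^7.5 v(t) dt ≈ 40.84896.
M_8 ≈ 38.84509.
Error ≈ 40.84896 − 38.84509 ≈ 2.004.

2.004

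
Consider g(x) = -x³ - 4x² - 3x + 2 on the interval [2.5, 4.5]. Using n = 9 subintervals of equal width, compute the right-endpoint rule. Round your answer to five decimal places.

Δx = (4.5 − 2.5)/9 = 2/9.
Right endpoints: 49/18, 53/18, 19/6, 61/18, 65/18, 23/6, 73/18, 77/18, 4.5.
g(49/18) = -326485/5832, g(53/18) = -390977/5832, g(19/6) = -17143/216, g(61/18) = -542521/5832, g(65/18) = -630341/5832, g(23/6) = -26915/216, g(73/18) = -831997/5832, g(77/18) = -946601/5832, g(4.5) = -183.625.
Sum = Δx · [g(49/18) + g(53/18) + g(19/6) + ...].
Sum ≈ -225.93313.

-225.93313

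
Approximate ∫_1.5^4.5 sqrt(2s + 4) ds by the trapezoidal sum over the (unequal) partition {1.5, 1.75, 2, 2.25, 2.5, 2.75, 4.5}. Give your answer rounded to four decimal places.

Subinterval widths: 0.25, 0.25, 0.25, 0.25, 0.25, 1.75.
f(1.5) ≈ 2.6458, f(1.75) ≈ 2.7386, f(2) ≈ 2.8284, f(2.25) ≈ 2.9155, f(2.5) ≈ 3.0000, f(2.75) ≈ 3.0822, f(4.5) ≈ 3.6056.
On each subinterval the trapezoid contributes (Δs_i/2)·[f(s_{i-1}) + f(s_i)].
Sum ≈ 9.4384.

9.4384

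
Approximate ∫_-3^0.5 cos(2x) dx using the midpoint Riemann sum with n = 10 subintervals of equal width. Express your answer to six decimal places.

Δx = (0.5 − (-3))/10 = 0.35.
Midpoints: -2.825, -2.475, -2.125, -1.775, -1.425, -1.075, -0.725, -0.375, -0.025, 0.325.
f(-2.825) ≈ 0.806147, f(-2.475) ≈ 0.235381, f(-2.125) ≈ -0.446087, f(-1.775) ≈ -0.917755, f(-1.425) ≈ -0.957787, f(-1.075) ≈ -0.547358, f(-0.725) ≈ 0.120503, f(-0.375) ≈ 0.731689, f(-0.025) ≈ 0.998750, f(0.325) ≈ 0.796084.
Sum = Δx · [f(-2.825) + f(-2.475) + f(-2.125) + ...].
Sum ≈ 0.286848.

0.286848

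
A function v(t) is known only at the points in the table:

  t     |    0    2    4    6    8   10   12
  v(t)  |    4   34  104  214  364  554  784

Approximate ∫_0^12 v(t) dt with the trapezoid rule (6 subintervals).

Δt = 2.
T_6 = (2/2)·[4 + 2·34 + 2·104 + 2·214 + 2·364 + 2·554 + 784] = 3328.

3328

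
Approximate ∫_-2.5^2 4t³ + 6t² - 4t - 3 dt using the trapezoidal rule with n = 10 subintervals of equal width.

15.643125

Δt = (2 − (-2.5))/10 = 0.45.
f(-2.5) = -18, f(-2.05) = -4.0455, f(-1.6) = 2.376, f(-1.15) = 3.4515, f(-0.7) = 1.368, f(-0.25) = -1.6875, f(0.2) = -3.528, f(0.65) = -1.9665, f(1.1) = 5.184, f(1.55) = 20.1105, f(2) = 45.
T_10 = (Δt/2)·[f(t_0) + 2f(t_1) + ... + 2f(t_{9}) + f(t_10)].
Sum = 15.643125.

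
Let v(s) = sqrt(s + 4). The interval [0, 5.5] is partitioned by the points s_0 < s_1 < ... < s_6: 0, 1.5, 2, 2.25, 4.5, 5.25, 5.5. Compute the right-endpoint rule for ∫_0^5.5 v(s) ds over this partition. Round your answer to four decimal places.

Subinterval widths: 1.5, 0.5, 0.25, 2.25, 0.75, 0.25.
Right endpoints: 1.5, 2, 2.25, 4.5, 5.25, 5.5.
v(1.5) ≈ 2.3452, v(2) ≈ 2.4495, v(2.25) ≈ 2.5000, v(4.5) ≈ 2.9155, v(5.25) ≈ 3.0414, v(5.5) ≈ 3.0822.
Sum = Σ Δs_i · v(s_i).
Sum ≈ 14.9790.

14.9790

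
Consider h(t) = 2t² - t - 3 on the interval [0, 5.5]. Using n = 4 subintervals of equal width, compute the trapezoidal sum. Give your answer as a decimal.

Δt = (5.5 − 0)/4 = 1.375.
h(0) = -3, h(1.375) = -0.59375, h(2.75) = 9.375, h(4.125) = 26.90625, h(5.5) = 52.
T_4 = (Δt/2)·[h(t_0) + 2h(t_1) + 2h(t_2) + 2h(t_3) + h(t_4)].
Sum = 82.7578125.

82.7578125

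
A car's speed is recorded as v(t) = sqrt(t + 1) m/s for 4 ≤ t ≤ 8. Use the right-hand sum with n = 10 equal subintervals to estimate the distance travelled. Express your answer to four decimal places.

Δt = (8 − 4)/10 = 0.4.
Right endpoints: 4.4, 4.8, 5.2, 5.6, 6, 6.4, 6.8, 7.2, 7.6, 8.
v(4.4) ≈ 2.3238, v(4.8) ≈ 2.4083, v(5.2) ≈ 2.4900, v(5.6) ≈ 2.5690, v(6) ≈ 2.6458, v(6.4) ≈ 2.7203, v(6.8) ≈ 2.7928, v(7.2) ≈ 2.8636, v(7.6) ≈ 2.9326, v(8) ≈ 3.0000.
Sum = Δt · [v(4.4) + v(4.8) + v(5.2) + ...].
Sum ≈ 10.6985.

10.6985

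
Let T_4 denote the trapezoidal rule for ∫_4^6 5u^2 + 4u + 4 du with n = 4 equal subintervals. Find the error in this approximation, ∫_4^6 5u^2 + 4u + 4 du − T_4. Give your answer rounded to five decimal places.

Exact integral: ∫_4^6 f(u) du ≈ 301.3333333.
T_4 = 301.75.
Error ≈ 301.3333333 − 301.75 ≈ -0.41667.

-0.41667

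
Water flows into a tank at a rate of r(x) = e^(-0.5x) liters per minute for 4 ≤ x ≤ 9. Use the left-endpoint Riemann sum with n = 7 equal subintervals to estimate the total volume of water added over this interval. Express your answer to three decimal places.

0.295

Δx = (9 − 4)/7 = 5/7.
Left endpoints: 4, 33/7, 38/7, 43/7, 48/7, 53/7, 58/7.
r(4) ≈ 0.135, r(33/7) ≈ 0.095, r(38/7) ≈ 0.066, r(43/7) ≈ 0.046, r(48/7) ≈ 0.032, r(53/7) ≈ 0.023, r(58/7) ≈ 0.016.
Sum = Δx · [r(4) + r(33/7) + r(38/7) + ...].
Sum ≈ 0.295.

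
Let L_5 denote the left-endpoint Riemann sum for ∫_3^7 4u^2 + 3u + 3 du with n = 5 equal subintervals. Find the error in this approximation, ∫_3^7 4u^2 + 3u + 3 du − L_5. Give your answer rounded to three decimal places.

Exact integral: ∫_3^7 f(u) du ≈ 493.33333.
L_5 = 426.24.
Error ≈ 493.33333 − 426.24 ≈ 67.093.

67.093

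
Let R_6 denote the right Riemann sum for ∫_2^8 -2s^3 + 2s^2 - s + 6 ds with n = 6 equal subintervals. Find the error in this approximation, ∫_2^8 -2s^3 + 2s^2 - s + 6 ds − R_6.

Exact integral: ∫_2^8 f(s) ds = -1698.
R_6 = -2173.
Error = -1698 − (-2173) = 475.

475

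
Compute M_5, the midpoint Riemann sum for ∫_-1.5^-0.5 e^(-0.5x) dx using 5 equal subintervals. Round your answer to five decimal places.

Δx = (-0.5 − (-1.5))/5 = 0.2.
Midpoints: -1.4, -1.2, -1, -0.8, -0.6.
f(-1.4) ≈ 2.01375, f(-1.2) ≈ 1.82212, f(-1) ≈ 1.64872, f(-0.8) ≈ 1.49182, f(-0.6) ≈ 1.34986.
Sum = Δx · [f(-1.4) + f(-1.2) + f(-1) + f(-0.8) + f(-0.6)].
Sum ≈ 1.66526.

1.66526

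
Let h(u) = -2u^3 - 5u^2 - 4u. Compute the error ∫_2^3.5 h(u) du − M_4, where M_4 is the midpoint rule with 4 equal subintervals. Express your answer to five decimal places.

-0.37793

Exact integral: ∫_2^3.5 h(u) du = -141.65625.
M_4 ≈ -141.2783203.
Error ≈ -141.65625 − (-141.2783203) ≈ -0.37793.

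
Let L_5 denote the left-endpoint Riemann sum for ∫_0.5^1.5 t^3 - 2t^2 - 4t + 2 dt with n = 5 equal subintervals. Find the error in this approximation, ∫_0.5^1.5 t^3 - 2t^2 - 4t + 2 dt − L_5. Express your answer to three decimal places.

Exact integral: ∫_0.5^1.5 f(t) dt ≈ -2.91667.
L_5 = -2.435.
Error ≈ -2.91667 − (-2.435) ≈ -0.482.

-0.482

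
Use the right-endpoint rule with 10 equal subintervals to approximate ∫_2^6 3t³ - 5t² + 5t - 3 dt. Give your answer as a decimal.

Δt = (6 − 2)/10 = 0.4.
Right endpoints: 2.4, 2.8, 3.2, 3.6, 4, 4.4, 4.8, 5.2, 5.6, 6.
f(2.4) = 21.672, f(2.8) = 37.656, f(3.2) = 60.104, f(3.6) = 90.168, f(4) = 129, f(4.4) = 177.752, f(4.8) = 237.576, f(5.2) = 309.624, f(5.6) = 395.048, f(6) = 495.
Sum = Δt · [f(2.4) + f(2.8) + f(3.2) + ...].
Sum = 781.44.

781.44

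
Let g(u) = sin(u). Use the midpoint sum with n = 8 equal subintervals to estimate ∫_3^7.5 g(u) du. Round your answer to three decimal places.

Δu = (7.5 − 3)/8 = 0.5625.
Midpoints: 3.28125, 3.84375, 4.40625, 4.96875, 5.53125, 6.09375, 6.65625, 7.21875.
g(3.28125) ≈ -0.139, g(3.84375) ≈ -0.646, g(4.40625) ≈ -0.954, g(4.96875) ≈ -0.967, g(5.53125) ≈ -0.683, g(6.09375) ≈ -0.188, g(6.65625) ≈ 0.364, g(7.21875) ≈ 0.805.
Sum = Δu · [g(3.28125) + g(3.84375) + g(4.40625) + ...].
Sum ≈ -1.354.

-1.354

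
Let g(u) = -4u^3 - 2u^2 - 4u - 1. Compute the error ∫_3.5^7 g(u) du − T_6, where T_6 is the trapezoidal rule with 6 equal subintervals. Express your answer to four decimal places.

12.9022

Exact integral: ∫_3.5^7 g(u) du ≈ -2528.020833.
T_6 ≈ -2540.923032.
Error ≈ -2528.020833 − (-2540.923032) ≈ 12.9022.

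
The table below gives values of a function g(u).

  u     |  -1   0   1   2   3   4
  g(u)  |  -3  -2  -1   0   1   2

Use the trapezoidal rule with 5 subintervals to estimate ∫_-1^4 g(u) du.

Δu = 1.
T_5 = (1/2)·[(-3) + 2·(-2) + 2·(-1) + 2·0 + 2·1 + 2] = -2.5.

-2.5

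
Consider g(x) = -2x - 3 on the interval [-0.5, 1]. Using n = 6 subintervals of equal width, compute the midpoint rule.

-5.25

Δx = (1 − (-0.5))/6 = 0.25.
Midpoints: -0.375, -0.125, 0.125, 0.375, 0.625, 0.875.
g(-0.375) = -2.25, g(-0.125) = -2.75, g(0.125) = -3.25, g(0.375) = -3.75, g(0.625) = -4.25, g(0.875) = -4.75.
Sum = Δx · [g(-0.375) + g(-0.125) + g(0.125) + ...].
Sum = -5.25.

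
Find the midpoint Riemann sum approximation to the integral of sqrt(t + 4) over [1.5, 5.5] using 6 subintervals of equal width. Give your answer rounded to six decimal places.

Δt = (5.5 − 1.5)/6 = 2/3.
Midpoints: 11/6, 2.5, 19/6, 23/6, 4.5, 31/6.
f(11/6) ≈ 2.415229, f(2.5) ≈ 2.549510, f(19/6) ≈ 2.677063, f(23/6) ≈ 2.798809, f(4.5) ≈ 2.915476, f(31/6) ≈ 3.027650.
Sum = Δt · [f(11/6) + f(2.5) + f(19/6) + ...].
Sum ≈ 10.922492.

10.922492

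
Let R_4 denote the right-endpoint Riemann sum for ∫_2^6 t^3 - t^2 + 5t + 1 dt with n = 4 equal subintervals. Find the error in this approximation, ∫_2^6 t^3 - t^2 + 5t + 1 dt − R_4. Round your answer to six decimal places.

-105.333333

Exact integral: ∫_2^6 f(t) dt ≈ 334.66666667.
R_4 = 440.
Error ≈ 334.66666667 − 440 ≈ -105.333333.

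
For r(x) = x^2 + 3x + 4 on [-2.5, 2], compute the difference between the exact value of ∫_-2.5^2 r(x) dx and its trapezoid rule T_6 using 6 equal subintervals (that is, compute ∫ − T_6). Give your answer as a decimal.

Exact integral: ∫_-2.5^2 r(x) dx = 22.5.
T_6 = 22.921875.
Error = 22.5 − 22.921875 = -0.421875.

-0.421875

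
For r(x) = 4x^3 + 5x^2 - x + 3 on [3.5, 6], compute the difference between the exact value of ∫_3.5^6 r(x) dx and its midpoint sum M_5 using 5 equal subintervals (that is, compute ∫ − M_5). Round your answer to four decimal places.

Exact integral: ∫_3.5^6 r(x) dx ≈ 1430.104167.
M_5 = 1426.875.
Error ≈ 1430.104167 − 1426.875 ≈ 3.2292.

3.2292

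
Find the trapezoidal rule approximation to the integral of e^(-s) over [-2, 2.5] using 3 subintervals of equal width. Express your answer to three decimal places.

Δs = (2.5 − (-2))/3 = 1.5.
f(-2) ≈ 7.389, f(-0.5) ≈ 1.649, f(1) ≈ 0.368, f(2.5) ≈ 0.082.
T_3 = (Δs/2)·[f(s_0) + 2f(s_1) + 2f(s_2) + f(s_3)].
Sum ≈ 8.628.

8.628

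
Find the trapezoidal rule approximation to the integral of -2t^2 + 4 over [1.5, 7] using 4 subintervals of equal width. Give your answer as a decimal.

-207.8828125

Δt = (7 − 1.5)/4 = 1.375.
f(1.5) = -0.5, f(2.875) = -12.53125, f(4.25) = -32.125, f(5.625) = -59.28125, f(7) = -94.
T_4 = (Δt/2)·[f(t_0) + 2f(t_1) + 2f(t_2) + 2f(t_3) + f(t_4)].
Sum = -207.8828125.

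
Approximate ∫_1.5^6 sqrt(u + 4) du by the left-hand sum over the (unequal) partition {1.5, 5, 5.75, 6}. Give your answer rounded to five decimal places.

Subinterval widths: 3.5, 0.75, 0.25.
Left endpoints: 1.5, 5, 5.75.
f(1.5) ≈ 2.34521, f(5) ≈ 3.00000, f(5.75) ≈ 3.12250.
Sum = Σ Δu_i · f(u_i).
Sum ≈ 11.23885.

11.23885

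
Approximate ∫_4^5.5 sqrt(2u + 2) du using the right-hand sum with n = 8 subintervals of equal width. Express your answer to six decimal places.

5.124573

Δu = (5.5 − 4)/8 = 0.1875.
Right endpoints: 4.1875, 4.375, 4.5625, 4.75, 4.9375, 5.125, 5.3125, 5.5.
f(4.1875) ≈ 3.221025, f(4.375) ≈ 3.278719, f(4.5625) ≈ 3.335416, f(4.75) ≈ 3.391165, f(4.9375) ≈ 3.446012, f(5.125) ≈ 3.500000, f(5.3125) ≈ 3.553168, f(5.5) ≈ 3.605551.
Sum = Δu · [f(4.1875) + f(4.375) + f(4.5625) + ...].
Sum ≈ 5.124573.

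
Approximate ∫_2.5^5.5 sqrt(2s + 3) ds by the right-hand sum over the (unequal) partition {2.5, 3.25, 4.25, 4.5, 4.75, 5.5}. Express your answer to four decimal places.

Subinterval widths: 0.75, 1, 0.25, 0.25, 0.75.
Right endpoints: 3.25, 4.25, 4.5, 4.75, 5.5.
f(3.25) ≈ 3.0822, f(4.25) ≈ 3.3912, f(4.5) ≈ 3.4641, f(4.75) ≈ 3.5355, f(5.5) ≈ 3.7417.
Sum = Σ Δs_i · f(s_i).
Sum ≈ 10.2590.

10.2590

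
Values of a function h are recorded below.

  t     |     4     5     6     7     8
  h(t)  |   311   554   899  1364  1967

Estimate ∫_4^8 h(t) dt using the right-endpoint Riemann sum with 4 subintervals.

4784

Δt = 1.
Sum = 1·[554 + 899 + 1364 + 1967] = 4784.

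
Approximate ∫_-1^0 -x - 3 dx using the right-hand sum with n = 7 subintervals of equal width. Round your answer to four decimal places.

-2.5714

Δx = (0 − (-1))/7 = 1/7.
Right endpoints: -6/7, -5/7, -4/7, -3/7, -2/7, -1/7, 0.
f(-6/7) = -15/7, f(-5/7) = -16/7, f(-4/7) = -17/7, f(-3/7) = -18/7, f(-2/7) = -19/7, f(-1/7) = -20/7, f(0) = -3.
Sum = Δx · [f(-6/7) + f(-5/7) + f(-4/7) + ...].
Sum ≈ -2.5714.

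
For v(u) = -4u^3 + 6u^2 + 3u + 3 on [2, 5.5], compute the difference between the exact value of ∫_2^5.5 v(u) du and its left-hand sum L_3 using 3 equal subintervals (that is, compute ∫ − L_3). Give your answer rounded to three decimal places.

-240.576

Exact integral: ∫_2^5.5 v(u) du = -532.4375.
L_3 ≈ -291.86111.
Error ≈ -532.4375 − (-291.86111) ≈ -240.576.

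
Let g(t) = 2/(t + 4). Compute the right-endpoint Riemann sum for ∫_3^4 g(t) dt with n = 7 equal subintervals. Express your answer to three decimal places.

0.265

Δt = (4 − 3)/7 = 1/7.
Right endpoints: 22/7, 23/7, 24/7, 25/7, 26/7, 27/7, 4.
g(22/7) = 0.28, g(23/7) = 14/51, g(24/7) = 7/26, g(25/7) = 14/53, g(26/7) = 7/27, g(27/7) = 14/55, g(4) = 0.25.
Sum = Δt · [g(22/7) + g(23/7) + g(24/7) + ...].
Sum ≈ 0.265.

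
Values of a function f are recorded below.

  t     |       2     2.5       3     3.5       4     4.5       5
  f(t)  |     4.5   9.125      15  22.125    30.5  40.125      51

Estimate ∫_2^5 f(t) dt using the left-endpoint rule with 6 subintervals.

Δt = 0.5.
Sum = 0.5·[4.5 + 9.125 + 15 + 22.125 + 30.5 + 40.125] = 60.6875.

60.6875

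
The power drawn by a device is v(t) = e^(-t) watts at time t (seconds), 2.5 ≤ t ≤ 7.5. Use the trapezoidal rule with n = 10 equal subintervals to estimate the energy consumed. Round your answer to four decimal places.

Δt = (7.5 − 2.5)/10 = 0.5.
v(2.5) ≈ 0.0821, v(3) ≈ 0.0498, v(3.5) ≈ 0.0302, v(4) ≈ 0.0183, v(4.5) ≈ 0.0111, v(5) ≈ 0.0067, v(5.5) ≈ 0.0041, v(6) ≈ 0.0025, v(6.5) ≈ 0.0015, v(7) ≈ 0.0009, v(7.5) ≈ 0.0006.
T_10 = (Δt/2)·[v(t_0) + 2v(t_1) + ... + 2v(t_{9}) + v(t_10)].
Sum ≈ 0.0832.

0.0832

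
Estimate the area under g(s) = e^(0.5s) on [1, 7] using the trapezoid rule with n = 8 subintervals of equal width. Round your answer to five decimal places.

Δs = (7 − 1)/8 = 0.75.
g(1) ≈ 1.64872, g(1.75) ≈ 2.39888, g(2.5) ≈ 3.49034, g(3.25) ≈ 5.07842, g(4) ≈ 7.38906, g(4.75) ≈ 10.75101, g(5.5) ≈ 15.64263, g(6.25) ≈ 22.75990, g(7) ≈ 33.11545.
T_8 = (Δs/2)·[g(s_0) + 2g(s_1) + ... + 2g(s_{7}) + g(s_8)].
Sum ≈ 63.66924.

63.66924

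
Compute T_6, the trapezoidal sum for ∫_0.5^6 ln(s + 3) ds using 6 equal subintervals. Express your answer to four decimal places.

9.8782

Δs = (6 − 0.5)/6 = 11/12.
f(0.5) ≈ 1.2528, f(17/12) ≈ 1.4854, f(7/3) ≈ 1.6740, f(3.25) ≈ 1.8326, f(25/6) ≈ 1.9694, f(61/12) ≈ 2.0898, f(6) ≈ 2.1972.
T_6 = (Δs/2)·[f(s_0) + 2f(s_1) + ... + 2f(s_{5}) + f(s_6)].
Sum ≈ 9.8782.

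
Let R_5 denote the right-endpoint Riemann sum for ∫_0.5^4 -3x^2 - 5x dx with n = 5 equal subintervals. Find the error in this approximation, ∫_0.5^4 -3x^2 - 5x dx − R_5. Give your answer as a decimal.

Exact integral: ∫_0.5^4 f(x) dx = -103.25.
R_5 = -126.77.
Error = -103.25 − (-126.77) = 23.52.

23.52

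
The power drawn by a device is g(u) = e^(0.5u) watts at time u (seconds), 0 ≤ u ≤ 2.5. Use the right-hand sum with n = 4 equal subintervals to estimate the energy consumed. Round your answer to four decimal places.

Δu = (2.5 − 0)/4 = 0.625.
Right endpoints: 0.625, 1.25, 1.875, 2.5.
g(0.625) ≈ 1.3668, g(1.25) ≈ 1.8682, g(1.875) ≈ 2.5536, g(2.5) ≈ 3.4903.
Sum = Δu · [g(0.625) + g(1.25) + g(1.875) + g(2.5)].
Sum ≈ 5.7994.

5.7994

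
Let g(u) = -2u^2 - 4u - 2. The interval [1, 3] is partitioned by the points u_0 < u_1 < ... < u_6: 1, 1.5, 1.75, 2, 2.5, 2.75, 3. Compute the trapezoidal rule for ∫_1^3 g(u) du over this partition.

-37.4375

Subinterval widths: 0.5, 0.25, 0.25, 0.5, 0.25, 0.25.
g(1) = -8, g(1.5) = -12.5, g(1.75) = -15.125, g(2) = -18, g(2.5) = -24.5, g(2.75) = -28.125, g(3) = -32.
On each subinterval the trapezoid contributes (Δu_i/2)·[g(u_{i-1}) + g(u_i)].
Sum = -37.4375.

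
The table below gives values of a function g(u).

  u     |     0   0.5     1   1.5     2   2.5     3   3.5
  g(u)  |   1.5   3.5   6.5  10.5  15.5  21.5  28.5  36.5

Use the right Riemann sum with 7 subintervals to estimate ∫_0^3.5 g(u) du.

Δu = 0.5.
Sum = 0.5·[3.5 + 6.5 + 10.5 + 15.5 + 21.5 + 28.5 + 36.5] = 61.25.

61.25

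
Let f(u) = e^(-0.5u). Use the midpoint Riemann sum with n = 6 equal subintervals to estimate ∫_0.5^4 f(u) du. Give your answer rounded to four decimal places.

1.2824

Δu = (4 − 0.5)/6 = 7/12.
Midpoints: 19/24, 1.375, 47/24, 61/24, 3.125, 89/24.
f(19/24) ≈ 0.6731, f(1.375) ≈ 0.5028, f(47/24) ≈ 0.3756, f(61/24) ≈ 0.2806, f(3.125) ≈ 0.2096, f(89/24) ≈ 0.1566.
Sum = Δu · [f(19/24) + f(1.375) + f(47/24) + ...].
Sum ≈ 1.2824.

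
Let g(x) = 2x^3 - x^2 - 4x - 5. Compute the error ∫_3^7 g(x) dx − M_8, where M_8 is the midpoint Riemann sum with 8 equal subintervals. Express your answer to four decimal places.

2.4167

Exact integral: ∫_3^7 g(x) dx ≈ 954.666667.
M_8 = 952.25.
Error ≈ 954.666667 − 952.25 ≈ 2.4167.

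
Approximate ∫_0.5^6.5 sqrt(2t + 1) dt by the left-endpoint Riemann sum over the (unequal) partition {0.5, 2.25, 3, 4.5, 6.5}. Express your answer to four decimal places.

Subinterval widths: 1.75, 0.75, 1.5, 2.
Left endpoints: 0.5, 2.25, 3, 4.5.
f(0.5) ≈ 1.4142, f(2.25) ≈ 2.3452, f(3) ≈ 2.6458, f(4.5) ≈ 3.1623.
Sum = Σ Δt_i · f(t_i).
Sum ≈ 14.5270.

14.5270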